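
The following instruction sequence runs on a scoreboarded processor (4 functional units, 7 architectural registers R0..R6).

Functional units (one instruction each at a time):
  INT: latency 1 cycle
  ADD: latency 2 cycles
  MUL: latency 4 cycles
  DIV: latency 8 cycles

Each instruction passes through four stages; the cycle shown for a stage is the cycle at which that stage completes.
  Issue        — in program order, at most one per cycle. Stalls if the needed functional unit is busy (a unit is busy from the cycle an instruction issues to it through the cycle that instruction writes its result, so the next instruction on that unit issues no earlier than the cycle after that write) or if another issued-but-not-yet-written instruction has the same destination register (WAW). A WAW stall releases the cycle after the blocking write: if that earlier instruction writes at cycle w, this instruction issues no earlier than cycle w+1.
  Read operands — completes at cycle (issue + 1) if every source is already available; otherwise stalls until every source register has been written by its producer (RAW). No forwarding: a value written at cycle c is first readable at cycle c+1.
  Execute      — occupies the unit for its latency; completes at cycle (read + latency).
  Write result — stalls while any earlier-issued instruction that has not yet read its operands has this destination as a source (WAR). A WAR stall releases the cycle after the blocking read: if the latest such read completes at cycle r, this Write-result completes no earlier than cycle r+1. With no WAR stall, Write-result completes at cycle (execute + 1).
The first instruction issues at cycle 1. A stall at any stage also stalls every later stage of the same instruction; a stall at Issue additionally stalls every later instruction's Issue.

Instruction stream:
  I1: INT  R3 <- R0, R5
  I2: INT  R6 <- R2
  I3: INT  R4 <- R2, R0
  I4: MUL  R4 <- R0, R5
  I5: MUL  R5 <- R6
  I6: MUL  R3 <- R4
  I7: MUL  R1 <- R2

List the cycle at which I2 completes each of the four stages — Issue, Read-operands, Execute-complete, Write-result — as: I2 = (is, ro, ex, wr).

[I1] 1/2/3/4
[I2] 5/6/7/8  (struct: INT busy until I1 writes@4)
[I3] 9/10/11/12  (struct: INT busy until I2 writes@8)
[I4] 13/14/18/19  (WAW R4: wait I3 write@12)
[I5] 20/21/25/26  (struct: MUL busy until I4 writes@19)
[I6] 27/28/32/33  (struct: MUL busy until I5 writes@26)
[I7] 34/35/39/40  (struct: MUL busy until I6 writes@33)

I2 = (5, 6, 7, 8)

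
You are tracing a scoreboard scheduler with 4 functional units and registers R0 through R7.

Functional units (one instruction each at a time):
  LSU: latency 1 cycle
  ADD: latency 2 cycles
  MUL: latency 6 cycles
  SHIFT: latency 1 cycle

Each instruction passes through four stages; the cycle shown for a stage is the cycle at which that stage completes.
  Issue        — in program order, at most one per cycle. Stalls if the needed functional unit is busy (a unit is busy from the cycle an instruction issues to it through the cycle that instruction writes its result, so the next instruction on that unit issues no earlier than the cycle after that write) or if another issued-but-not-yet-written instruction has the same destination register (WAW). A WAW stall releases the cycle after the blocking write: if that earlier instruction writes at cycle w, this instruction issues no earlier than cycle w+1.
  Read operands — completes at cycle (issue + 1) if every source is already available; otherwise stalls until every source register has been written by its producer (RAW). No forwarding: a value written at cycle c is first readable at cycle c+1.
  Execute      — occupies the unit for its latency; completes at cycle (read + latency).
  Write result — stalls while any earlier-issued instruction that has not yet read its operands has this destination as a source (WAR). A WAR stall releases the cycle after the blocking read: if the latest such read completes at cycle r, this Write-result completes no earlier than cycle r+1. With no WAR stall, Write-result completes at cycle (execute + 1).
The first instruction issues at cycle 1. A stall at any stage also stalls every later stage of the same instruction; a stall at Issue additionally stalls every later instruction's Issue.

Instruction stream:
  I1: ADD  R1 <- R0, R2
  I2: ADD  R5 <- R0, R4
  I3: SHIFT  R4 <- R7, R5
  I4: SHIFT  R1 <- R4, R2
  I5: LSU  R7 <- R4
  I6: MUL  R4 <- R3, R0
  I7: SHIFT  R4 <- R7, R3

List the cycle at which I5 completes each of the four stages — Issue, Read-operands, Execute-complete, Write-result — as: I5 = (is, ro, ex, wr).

  I1 | 1 | 2 | 4 | 5
  I2 | 6 | 7 | 9 | 10   struct: ADD busy until I1 writes@5
  I3 | 7 | 11 | 12 | 13   RAW R5: wait I2 write@10
  I4 | 14 | 15 | 16 | 17   struct: SHIFT busy until I3 writes@13
  I5 | 15 | 16 | 17 | 18
  I6 | 16 | 17 | 23 | 24
  I7 | 25 | 26 | 27 | 28   WAW R4: wait I6 write@24

I5 = (15, 16, 17, 18)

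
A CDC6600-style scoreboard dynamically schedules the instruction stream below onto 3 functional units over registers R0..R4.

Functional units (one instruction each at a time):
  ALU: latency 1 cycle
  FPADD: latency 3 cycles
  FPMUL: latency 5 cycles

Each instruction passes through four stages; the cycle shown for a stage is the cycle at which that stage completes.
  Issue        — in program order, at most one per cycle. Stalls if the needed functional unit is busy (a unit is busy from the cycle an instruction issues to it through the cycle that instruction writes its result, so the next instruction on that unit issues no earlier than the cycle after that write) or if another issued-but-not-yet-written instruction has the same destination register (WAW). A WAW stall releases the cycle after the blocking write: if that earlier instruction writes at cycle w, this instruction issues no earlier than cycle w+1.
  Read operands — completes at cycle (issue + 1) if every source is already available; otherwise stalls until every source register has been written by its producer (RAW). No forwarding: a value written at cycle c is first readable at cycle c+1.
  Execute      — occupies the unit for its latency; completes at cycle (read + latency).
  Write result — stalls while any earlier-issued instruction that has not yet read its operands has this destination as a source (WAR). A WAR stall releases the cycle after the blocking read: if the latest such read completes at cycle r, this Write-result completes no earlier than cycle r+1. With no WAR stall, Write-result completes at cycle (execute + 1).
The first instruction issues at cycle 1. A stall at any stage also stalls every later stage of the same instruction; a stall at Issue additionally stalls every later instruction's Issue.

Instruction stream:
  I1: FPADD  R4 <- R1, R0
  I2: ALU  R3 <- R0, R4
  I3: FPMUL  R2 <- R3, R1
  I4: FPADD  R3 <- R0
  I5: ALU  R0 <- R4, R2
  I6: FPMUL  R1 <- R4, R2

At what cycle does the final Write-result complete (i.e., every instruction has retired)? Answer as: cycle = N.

1) issue 1, read 2, done 5, write 6
2) issue 2, read 7, done 8, write 9  <RAW R4: wait I1 write@6>
3) issue 3, read 10, done 15, write 16  <RAW R3: wait I2 write@9>
4) issue 10, read 11, done 14, write 15  <WAW R3: wait I2 write@9>
5) issue 11, read 17, done 18, write 19  <RAW R2: wait I3 write@16>
6) issue 17, read 18, done 23, write 24  <struct: FPMUL busy until I3 writes@16>

cycle = 24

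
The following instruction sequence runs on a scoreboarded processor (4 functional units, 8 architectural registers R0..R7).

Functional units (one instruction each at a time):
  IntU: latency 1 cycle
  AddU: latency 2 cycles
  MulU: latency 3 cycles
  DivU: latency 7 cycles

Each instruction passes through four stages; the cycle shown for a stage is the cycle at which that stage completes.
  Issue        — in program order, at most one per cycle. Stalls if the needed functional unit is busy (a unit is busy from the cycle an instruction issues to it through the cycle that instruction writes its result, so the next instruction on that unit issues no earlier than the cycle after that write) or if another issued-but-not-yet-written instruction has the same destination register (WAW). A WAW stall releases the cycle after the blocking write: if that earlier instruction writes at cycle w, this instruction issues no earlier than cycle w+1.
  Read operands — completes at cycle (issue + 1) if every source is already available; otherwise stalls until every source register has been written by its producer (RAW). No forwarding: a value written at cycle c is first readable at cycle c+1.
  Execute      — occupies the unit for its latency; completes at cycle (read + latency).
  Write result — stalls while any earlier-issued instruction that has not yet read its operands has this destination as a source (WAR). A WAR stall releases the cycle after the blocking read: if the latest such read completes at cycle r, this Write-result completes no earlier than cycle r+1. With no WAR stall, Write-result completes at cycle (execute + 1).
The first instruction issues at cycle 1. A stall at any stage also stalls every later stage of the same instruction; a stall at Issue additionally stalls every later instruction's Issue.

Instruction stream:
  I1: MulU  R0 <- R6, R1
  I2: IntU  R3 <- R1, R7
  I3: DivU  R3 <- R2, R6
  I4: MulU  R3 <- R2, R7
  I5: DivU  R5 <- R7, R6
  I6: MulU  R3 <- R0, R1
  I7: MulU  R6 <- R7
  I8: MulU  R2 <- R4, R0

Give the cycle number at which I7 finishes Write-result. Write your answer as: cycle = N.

cycle = 33

c1: I1→MulU
c2: I1 RO · I2→IntU
c3: I2 RO
c4: I2 EX
c5: I1 EX · I2 WR R3
c6: I1 WR R0 · I3→DivU
c7: I3 RO
c14: I3 EX
c15: I3 WR R3
c16: I4→MulU
c17: I4 RO · I5→DivU
c18: I5 RO
c20: I4 EX
c21: I4 WR R3
c22: I6→MulU
c23: I6 RO
c25: I5 EX
c26: I5 WR R5 · I6 EX
c27: I6 WR R3
c28: I7→MulU
c29: I7 RO
c32: I7 EX
c33: I7 WR R6
c34: I8→MulU
c35: I8 RO
c38: I8 EX
c39: I8 WR R2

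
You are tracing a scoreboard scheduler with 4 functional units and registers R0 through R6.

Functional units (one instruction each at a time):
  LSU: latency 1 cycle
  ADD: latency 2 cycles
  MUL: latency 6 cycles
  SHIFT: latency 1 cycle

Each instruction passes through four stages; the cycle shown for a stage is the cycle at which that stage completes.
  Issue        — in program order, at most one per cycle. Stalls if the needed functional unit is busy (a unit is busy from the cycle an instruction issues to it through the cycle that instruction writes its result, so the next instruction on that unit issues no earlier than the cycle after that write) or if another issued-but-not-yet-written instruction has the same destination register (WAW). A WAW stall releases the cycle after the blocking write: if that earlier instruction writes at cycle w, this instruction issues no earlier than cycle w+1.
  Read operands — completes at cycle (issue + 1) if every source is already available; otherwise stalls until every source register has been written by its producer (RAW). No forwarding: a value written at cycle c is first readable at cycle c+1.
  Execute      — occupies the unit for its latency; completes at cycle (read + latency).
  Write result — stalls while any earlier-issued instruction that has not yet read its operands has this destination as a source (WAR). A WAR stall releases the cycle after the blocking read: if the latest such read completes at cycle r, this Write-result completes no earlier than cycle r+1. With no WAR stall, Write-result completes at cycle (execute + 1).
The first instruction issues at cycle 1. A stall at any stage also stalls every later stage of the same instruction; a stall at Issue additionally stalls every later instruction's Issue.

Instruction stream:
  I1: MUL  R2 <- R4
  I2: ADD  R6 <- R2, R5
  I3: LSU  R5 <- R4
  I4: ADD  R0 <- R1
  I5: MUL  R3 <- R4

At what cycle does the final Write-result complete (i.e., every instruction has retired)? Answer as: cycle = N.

cycle = 23

1) issue 1, read 2, done 8, write 9
2) issue 2, read 10, done 12, write 13  <RAW R2: wait I1 write@9>
3) issue 3, read 4, done 5, write 11  <WAR R5: wait I2 read@10>
4) issue 14, read 15, done 17, write 18  <struct: ADD busy until I2 writes@13>
5) issue 15, read 16, done 22, write 23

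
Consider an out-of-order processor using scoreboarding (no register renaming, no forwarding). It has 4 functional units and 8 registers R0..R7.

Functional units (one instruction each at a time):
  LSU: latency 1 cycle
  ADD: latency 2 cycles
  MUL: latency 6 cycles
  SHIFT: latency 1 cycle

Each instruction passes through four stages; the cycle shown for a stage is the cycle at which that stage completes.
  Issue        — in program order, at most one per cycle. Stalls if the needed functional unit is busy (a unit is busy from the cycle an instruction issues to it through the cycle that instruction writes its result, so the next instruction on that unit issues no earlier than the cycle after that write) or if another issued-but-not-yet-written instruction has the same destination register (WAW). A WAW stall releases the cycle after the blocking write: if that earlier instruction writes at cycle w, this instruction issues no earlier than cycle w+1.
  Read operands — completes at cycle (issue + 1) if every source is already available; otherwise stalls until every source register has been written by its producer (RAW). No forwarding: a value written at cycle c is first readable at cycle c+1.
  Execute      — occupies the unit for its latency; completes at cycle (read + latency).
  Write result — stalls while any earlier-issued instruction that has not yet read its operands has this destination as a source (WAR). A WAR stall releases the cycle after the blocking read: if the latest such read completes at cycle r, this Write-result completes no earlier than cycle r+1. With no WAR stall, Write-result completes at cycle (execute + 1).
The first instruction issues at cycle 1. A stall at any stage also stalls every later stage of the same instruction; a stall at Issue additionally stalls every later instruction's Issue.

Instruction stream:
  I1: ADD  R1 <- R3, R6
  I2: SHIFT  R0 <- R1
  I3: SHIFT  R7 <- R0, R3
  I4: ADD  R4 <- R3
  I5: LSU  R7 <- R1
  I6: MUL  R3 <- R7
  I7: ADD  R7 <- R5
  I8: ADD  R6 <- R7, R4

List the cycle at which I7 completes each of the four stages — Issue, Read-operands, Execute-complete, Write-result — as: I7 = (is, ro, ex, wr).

c1: I1 dispatched to ADD
c2: I1 operands ready | I2 dispatched to SHIFT
c4: I1 complete
c5: R1←I1
c6: I2 operands ready
c7: I2 complete
c8: R0←I2
c9: I3 dispatched to SHIFT
c10: I3 operands ready | I4 dispatched to ADD
c11: I3 complete | I4 operands ready
c12: R7←I3
c13: I4 complete | I5 dispatched to LSU
c14: R4←I4 | I5 operands ready | I6 dispatched to MUL
c15: I5 complete
c16: R7←I5
c17: I6 operands ready | I7 dispatched to ADD
c18: I7 operands ready
c20: I7 complete
c21: R7←I7
c22: I8 dispatched to ADD
c23: I6 complete | I8 operands ready
c24: R3←I6
c25: I8 complete
c26: R6←I8

I7 = (17, 18, 20, 21)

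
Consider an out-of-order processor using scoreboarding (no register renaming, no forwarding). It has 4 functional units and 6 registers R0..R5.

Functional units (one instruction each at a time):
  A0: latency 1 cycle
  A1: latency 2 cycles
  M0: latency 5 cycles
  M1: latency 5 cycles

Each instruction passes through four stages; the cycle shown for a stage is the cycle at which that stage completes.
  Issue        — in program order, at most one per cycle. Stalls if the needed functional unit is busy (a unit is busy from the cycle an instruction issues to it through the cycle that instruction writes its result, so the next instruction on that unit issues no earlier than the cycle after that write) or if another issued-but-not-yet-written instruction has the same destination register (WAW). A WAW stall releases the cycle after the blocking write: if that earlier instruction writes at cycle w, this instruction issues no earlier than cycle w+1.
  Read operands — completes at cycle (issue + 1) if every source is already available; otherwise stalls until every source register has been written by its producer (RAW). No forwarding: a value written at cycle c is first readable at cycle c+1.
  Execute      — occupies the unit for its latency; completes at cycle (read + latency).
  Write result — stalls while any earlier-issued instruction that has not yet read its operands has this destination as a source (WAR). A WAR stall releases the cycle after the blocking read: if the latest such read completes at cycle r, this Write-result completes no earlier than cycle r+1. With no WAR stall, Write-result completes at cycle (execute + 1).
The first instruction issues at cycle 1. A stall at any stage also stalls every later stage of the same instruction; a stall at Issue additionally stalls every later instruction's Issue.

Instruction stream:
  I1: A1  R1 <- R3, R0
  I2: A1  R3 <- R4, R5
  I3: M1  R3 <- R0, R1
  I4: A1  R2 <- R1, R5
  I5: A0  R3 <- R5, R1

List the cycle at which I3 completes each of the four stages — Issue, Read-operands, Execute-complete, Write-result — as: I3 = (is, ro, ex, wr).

I1  is:1  ro:2  ex:4  wr:5
I2  is:6  ro:7  ex:9  wr:10  — struct: A1 busy until I1 writes@5
I3  is:11  ro:12  ex:17  wr:18  — WAW R3: wait I2 write@10
I4  is:12  ro:13  ex:15  wr:16
I5  is:19  ro:20  ex:21  wr:22  — WAW R3: wait I3 write@18

I3 = (11, 12, 17, 18)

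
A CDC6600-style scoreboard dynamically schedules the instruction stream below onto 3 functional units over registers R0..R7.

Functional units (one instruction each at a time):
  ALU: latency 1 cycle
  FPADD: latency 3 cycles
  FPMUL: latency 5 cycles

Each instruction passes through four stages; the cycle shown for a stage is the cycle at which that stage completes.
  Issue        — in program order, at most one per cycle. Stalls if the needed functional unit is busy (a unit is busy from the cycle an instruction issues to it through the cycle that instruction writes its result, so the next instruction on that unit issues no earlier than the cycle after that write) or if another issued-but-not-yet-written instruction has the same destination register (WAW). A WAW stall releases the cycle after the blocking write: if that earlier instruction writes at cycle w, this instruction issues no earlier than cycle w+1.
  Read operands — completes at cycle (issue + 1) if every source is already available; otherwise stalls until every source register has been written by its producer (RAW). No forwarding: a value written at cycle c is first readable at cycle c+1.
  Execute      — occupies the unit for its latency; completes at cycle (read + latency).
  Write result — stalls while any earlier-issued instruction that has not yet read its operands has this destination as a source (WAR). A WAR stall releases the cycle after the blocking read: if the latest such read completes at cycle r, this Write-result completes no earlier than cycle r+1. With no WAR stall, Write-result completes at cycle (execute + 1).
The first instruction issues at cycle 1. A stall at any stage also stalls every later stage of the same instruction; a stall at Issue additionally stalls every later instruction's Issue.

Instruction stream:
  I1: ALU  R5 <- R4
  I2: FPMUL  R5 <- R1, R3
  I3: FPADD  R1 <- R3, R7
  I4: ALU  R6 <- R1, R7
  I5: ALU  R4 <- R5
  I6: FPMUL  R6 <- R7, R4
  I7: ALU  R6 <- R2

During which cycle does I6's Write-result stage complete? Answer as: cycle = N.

cycle = 25

I1  is:1  ro:2  ex:3  wr:4
I2  is:5  ro:6  ex:11  wr:12  — WAW R5: wait I1 write@4
I3  is:6  ro:7  ex:10  wr:11
I4  is:7  ro:12  ex:13  wr:14  — RAW R1: wait I3 write@11
I5  is:15  ro:16  ex:17  wr:18  — struct: ALU busy until I4 writes@14
I6  is:16  ro:19  ex:24  wr:25  — RAW R4: wait I5 write@18
I7  is:26  ro:27  ex:28  wr:29  — WAW R6: wait I6 write@25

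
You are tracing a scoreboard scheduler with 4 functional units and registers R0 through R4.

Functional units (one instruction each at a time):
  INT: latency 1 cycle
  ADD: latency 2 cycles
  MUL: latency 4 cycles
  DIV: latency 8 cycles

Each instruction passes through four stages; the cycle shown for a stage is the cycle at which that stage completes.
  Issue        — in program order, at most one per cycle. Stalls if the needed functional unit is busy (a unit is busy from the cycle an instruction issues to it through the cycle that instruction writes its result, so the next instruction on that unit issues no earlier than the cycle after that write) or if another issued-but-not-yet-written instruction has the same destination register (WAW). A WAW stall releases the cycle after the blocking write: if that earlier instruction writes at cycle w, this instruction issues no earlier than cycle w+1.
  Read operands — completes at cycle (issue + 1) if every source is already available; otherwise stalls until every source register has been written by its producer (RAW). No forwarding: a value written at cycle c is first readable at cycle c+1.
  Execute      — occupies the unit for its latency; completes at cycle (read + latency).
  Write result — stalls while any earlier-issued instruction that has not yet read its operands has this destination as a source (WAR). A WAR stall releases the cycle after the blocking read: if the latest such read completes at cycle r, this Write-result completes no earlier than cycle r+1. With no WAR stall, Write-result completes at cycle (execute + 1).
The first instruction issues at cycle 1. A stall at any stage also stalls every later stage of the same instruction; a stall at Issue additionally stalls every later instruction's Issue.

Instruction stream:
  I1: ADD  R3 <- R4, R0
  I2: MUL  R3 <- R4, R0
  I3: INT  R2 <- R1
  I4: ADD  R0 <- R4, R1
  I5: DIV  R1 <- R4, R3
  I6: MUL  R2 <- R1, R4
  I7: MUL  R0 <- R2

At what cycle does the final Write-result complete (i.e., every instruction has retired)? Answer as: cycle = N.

cycle = 35

c1: I1→ADD
c2: I1 RO
c4: I1 EX
c5: I1 WR R3
c6: I2→MUL
c7: I2 RO, I3→INT
c8: I3 RO, I4→ADD
c9: I3 EX, I4 RO, I5→DIV
c10: I3 WR R2
c11: I2 EX, I4 EX
c12: I2 WR R3, I4 WR R0
c13: I5 RO, I6→MUL
c21: I5 EX
c22: I5 WR R1
c23: I6 RO
c27: I6 EX
c28: I6 WR R2
c29: I7→MUL
c30: I7 RO
c34: I7 EX
c35: I7 WR R0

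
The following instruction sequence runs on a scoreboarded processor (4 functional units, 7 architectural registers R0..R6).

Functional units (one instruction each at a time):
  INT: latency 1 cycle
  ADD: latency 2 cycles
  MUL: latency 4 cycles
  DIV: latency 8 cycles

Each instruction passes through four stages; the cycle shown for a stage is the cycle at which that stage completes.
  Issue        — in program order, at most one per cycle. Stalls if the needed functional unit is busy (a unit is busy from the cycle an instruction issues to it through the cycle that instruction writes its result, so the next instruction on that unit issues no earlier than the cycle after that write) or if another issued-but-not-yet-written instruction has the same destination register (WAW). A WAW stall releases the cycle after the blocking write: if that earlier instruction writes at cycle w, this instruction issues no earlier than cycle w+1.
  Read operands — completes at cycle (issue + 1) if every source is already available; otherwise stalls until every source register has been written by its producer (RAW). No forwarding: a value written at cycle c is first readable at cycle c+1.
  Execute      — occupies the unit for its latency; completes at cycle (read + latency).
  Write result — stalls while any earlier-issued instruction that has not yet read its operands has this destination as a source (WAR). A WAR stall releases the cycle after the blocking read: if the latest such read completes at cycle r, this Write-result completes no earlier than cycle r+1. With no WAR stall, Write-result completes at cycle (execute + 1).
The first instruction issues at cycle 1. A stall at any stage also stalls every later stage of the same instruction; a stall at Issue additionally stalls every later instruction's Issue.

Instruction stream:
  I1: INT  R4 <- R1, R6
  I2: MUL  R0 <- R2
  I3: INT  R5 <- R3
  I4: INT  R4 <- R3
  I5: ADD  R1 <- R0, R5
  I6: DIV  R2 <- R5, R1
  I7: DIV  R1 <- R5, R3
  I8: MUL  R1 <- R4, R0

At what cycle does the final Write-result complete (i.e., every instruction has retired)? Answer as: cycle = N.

cycle = 42

1) issue 1, read 2, done 3, write 4
2) issue 2, read 3, done 7, write 8
3) issue 5, read 6, done 7, write 8  <struct: INT busy until I1 writes@4>
4) issue 9, read 10, done 11, write 12  <struct: INT busy until I3 writes@8>
5) issue 10, read 11, done 13, write 14
6) issue 11, read 15, done 23, write 24  <RAW R1: wait I5 write@14>
7) issue 25, read 26, done 34, write 35  <struct: DIV busy until I6 writes@24>
8) issue 36, read 37, done 41, write 42  <WAW R1: wait I7 write@35>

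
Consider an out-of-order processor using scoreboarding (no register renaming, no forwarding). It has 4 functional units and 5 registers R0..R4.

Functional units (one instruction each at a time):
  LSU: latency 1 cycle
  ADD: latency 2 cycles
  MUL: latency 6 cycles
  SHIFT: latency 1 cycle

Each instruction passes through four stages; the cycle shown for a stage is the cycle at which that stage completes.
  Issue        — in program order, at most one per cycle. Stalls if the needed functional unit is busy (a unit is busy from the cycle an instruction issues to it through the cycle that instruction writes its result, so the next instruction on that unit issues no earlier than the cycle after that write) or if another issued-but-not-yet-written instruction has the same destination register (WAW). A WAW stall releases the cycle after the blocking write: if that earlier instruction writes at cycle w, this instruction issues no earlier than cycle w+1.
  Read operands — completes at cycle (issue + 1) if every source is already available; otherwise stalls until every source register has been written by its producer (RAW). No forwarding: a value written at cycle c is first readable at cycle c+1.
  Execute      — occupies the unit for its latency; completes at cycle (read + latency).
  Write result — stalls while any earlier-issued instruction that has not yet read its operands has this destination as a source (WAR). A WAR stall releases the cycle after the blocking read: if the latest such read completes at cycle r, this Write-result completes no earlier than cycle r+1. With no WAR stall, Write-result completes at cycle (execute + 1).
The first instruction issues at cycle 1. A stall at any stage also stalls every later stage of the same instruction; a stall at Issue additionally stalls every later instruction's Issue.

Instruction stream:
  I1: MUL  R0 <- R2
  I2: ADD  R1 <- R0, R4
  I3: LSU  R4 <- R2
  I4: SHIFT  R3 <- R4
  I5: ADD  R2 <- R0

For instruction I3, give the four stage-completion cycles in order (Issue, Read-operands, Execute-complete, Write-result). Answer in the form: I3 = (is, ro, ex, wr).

cycle 1: I1 dispatched to MUL
cycle 2: I1 operands ready; I2 dispatched to ADD
cycle 3: I3 dispatched to LSU
cycle 4: I3 operands ready; I4 dispatched to SHIFT
cycle 5: I3 complete
cycle 8: I1 complete
cycle 9: R0←I1
cycle 10: I2 operands ready
cycle 11: R4←I3
cycle 12: I2 complete; I4 operands ready
cycle 13: R1←I2; I4 complete
cycle 14: R3←I4; I5 dispatched to ADD
cycle 15: I5 operands ready
cycle 17: I5 complete
cycle 18: R2←I5

I3 = (3, 4, 5, 11)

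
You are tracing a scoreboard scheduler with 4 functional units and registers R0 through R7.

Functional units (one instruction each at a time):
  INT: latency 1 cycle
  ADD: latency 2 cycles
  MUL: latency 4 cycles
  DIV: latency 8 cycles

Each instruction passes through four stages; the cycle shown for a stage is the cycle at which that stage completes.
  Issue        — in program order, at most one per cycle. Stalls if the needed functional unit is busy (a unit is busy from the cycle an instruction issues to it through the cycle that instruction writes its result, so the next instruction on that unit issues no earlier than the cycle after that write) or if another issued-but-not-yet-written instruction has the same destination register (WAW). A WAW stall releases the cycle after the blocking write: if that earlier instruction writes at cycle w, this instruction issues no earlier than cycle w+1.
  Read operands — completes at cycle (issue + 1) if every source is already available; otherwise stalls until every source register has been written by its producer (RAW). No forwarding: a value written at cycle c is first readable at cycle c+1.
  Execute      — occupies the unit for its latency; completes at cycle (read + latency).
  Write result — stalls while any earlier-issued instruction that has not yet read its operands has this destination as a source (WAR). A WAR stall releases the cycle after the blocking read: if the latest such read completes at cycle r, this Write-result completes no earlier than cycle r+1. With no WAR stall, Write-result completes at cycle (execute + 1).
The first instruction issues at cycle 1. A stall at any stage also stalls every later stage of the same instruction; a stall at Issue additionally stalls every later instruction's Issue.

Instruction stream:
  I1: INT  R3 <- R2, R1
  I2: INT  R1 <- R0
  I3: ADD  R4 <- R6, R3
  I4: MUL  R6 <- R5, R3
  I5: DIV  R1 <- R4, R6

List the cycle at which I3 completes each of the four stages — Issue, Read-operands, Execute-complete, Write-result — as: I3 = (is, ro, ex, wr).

I3 = (6, 7, 9, 10)

t=1  I1→INT
t=2  I1 RO
t=3  I1 EX
t=4  I1 WR R3
t=5  I2→INT
t=6  I2 RO | I3→ADD
t=7  I2 EX | I3 RO | I4→MUL
t=8  I2 WR R1 | I4 RO
t=9  I3 EX | I5→DIV
t=10  I3 WR R4
t=12  I4 EX
t=13  I4 WR R6
t=14  I5 RO
t=22  I5 EX
t=23  I5 WR R1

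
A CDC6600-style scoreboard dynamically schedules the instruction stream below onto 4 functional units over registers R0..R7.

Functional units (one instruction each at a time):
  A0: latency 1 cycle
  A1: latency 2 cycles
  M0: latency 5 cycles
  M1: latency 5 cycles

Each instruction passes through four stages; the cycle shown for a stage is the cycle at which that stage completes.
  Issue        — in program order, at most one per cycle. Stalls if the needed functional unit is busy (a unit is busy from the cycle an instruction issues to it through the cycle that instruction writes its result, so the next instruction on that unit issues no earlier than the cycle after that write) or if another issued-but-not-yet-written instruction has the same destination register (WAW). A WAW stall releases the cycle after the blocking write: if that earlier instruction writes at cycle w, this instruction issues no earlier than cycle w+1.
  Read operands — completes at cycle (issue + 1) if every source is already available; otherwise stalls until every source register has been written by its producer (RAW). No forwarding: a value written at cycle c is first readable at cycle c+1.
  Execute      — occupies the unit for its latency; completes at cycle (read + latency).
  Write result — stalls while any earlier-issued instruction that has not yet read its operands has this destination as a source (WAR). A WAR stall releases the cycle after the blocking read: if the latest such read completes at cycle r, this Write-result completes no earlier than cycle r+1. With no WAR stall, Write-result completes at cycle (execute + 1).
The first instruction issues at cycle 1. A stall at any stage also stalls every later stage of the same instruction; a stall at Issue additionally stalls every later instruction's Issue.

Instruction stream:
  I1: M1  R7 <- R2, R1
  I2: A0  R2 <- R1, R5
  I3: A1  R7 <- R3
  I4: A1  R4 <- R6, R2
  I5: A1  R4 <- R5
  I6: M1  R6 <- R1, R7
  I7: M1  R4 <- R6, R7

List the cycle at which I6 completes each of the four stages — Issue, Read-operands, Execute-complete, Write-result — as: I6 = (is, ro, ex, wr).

I6 = (20, 21, 26, 27)

cycle 1: I1 issues→M1
cycle 2: I1 reads, I2 issues→A0
cycle 3: I2 reads
cycle 4: I2 exec-done
cycle 5: I2 writes R2
cycle 7: I1 exec-done
cycle 8: I1 writes R7
cycle 9: I3 issues→A1
cycle 10: I3 reads
cycle 12: I3 exec-done
cycle 13: I3 writes R7
cycle 14: I4 issues→A1
cycle 15: I4 reads
cycle 17: I4 exec-done
cycle 18: I4 writes R4
cycle 19: I5 issues→A1
cycle 20: I5 reads, I6 issues→M1
cycle 21: I6 reads
cycle 22: I5 exec-done
cycle 23: I5 writes R4
cycle 26: I6 exec-done
cycle 27: I6 writes R6
cycle 28: I7 issues→M1
cycle 29: I7 reads
cycle 34: I7 exec-done
cycle 35: I7 writes R4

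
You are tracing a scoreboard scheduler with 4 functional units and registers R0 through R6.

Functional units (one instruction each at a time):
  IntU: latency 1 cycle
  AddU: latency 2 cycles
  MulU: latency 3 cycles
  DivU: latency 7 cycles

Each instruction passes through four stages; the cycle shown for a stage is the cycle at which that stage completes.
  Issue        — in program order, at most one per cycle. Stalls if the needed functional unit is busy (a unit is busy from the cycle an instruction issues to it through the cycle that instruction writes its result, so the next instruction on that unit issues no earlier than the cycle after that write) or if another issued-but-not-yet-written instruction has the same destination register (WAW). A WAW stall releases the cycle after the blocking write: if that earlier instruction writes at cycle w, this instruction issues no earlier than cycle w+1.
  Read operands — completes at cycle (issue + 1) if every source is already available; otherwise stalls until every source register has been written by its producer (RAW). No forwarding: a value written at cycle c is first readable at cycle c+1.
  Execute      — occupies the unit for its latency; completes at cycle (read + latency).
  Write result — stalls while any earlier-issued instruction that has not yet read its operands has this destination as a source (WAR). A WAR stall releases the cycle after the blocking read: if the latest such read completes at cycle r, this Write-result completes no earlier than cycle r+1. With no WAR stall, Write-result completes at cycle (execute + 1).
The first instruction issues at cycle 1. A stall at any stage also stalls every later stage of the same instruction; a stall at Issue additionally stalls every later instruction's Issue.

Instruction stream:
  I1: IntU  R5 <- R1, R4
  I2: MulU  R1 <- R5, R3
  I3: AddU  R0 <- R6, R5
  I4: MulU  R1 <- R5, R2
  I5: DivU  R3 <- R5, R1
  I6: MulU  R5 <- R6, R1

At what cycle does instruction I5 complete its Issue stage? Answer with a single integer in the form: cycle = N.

[I1] 1/2/3/4
[I2] 2/5/8/9  (RAW R5: wait I1 write@4)
[I3] 3/5/7/8  (RAW R5: wait I1 write@4)
[I4] 10/11/14/15  (struct: MulU busy until I2 writes@9)
[I5] 11/16/23/24  (RAW R1: wait I4 write@15)
[I6] 16/17/20/21  (struct: MulU busy until I4 writes@15)

cycle = 11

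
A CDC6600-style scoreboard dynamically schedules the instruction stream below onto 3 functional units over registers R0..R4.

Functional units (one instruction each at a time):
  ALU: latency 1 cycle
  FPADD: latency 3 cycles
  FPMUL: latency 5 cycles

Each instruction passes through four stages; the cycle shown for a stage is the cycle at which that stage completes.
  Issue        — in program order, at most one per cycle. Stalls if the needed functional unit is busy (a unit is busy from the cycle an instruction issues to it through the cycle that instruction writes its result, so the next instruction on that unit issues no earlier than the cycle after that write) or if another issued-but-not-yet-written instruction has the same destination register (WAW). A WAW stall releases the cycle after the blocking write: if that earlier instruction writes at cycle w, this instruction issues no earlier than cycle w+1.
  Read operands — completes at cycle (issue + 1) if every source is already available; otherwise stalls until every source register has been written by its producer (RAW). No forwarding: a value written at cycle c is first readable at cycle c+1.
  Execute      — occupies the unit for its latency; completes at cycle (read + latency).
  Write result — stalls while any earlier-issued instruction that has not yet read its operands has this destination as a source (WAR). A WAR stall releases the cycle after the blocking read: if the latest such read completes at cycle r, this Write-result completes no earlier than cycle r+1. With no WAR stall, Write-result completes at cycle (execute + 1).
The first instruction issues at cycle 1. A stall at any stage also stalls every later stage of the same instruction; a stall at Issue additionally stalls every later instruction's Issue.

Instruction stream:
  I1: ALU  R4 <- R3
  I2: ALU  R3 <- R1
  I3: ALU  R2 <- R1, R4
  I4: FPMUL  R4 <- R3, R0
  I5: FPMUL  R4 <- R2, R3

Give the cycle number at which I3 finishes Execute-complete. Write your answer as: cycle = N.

t=1  issue I1 (ALU)
t=2  I1 read-ops
t=3  I1 finished on ALU
t=4  I1→R4
t=5  issue I2 (ALU)
t=6  I2 read-ops
t=7  I2 finished on ALU
t=8  I2→R3
t=9  issue I3 (ALU)
t=10  I3 read-ops · issue I4 (FPMUL)
t=11  I3 finished on ALU · I4 read-ops
t=12  I3→R2
t=16  I4 finished on FPMUL
t=17  I4→R4
t=18  issue I5 (FPMUL)
t=19  I5 read-ops
t=24  I5 finished on FPMUL
t=25  I5→R4

cycle = 11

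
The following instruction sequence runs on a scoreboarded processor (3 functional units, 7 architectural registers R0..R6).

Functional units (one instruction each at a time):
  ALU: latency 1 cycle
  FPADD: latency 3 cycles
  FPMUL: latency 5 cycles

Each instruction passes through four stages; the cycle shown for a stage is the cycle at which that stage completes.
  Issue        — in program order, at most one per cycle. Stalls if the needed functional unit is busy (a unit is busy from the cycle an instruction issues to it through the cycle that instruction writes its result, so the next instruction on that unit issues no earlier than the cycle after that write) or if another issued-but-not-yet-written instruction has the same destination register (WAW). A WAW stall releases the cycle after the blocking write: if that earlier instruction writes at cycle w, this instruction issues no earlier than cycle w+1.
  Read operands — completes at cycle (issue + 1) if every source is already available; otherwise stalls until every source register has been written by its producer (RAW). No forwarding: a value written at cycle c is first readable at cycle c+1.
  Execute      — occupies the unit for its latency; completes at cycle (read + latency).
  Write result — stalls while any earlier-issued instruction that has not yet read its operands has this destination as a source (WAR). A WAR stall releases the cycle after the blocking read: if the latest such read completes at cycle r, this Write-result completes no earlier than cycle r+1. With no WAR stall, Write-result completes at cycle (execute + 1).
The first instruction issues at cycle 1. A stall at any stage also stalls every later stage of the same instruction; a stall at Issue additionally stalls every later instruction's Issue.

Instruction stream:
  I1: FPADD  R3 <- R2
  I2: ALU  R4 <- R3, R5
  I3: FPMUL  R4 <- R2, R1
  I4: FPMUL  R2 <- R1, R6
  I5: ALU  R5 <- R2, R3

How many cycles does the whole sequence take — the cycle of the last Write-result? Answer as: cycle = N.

cycle 1: I1 dispatched to FPADD
cycle 2: I1 operands ready, I2 dispatched to ALU
cycle 5: I1 complete
cycle 6: R3←I1
cycle 7: I2 operands ready
cycle 8: I2 complete
cycle 9: R4←I2
cycle 10: I3 dispatched to FPMUL
cycle 11: I3 operands ready
cycle 16: I3 complete
cycle 17: R4←I3
cycle 18: I4 dispatched to FPMUL
cycle 19: I4 operands ready, I5 dispatched to ALU
cycle 24: I4 complete
cycle 25: R2←I4
cycle 26: I5 operands ready
cycle 27: I5 complete
cycle 28: R5←I5

cycle = 28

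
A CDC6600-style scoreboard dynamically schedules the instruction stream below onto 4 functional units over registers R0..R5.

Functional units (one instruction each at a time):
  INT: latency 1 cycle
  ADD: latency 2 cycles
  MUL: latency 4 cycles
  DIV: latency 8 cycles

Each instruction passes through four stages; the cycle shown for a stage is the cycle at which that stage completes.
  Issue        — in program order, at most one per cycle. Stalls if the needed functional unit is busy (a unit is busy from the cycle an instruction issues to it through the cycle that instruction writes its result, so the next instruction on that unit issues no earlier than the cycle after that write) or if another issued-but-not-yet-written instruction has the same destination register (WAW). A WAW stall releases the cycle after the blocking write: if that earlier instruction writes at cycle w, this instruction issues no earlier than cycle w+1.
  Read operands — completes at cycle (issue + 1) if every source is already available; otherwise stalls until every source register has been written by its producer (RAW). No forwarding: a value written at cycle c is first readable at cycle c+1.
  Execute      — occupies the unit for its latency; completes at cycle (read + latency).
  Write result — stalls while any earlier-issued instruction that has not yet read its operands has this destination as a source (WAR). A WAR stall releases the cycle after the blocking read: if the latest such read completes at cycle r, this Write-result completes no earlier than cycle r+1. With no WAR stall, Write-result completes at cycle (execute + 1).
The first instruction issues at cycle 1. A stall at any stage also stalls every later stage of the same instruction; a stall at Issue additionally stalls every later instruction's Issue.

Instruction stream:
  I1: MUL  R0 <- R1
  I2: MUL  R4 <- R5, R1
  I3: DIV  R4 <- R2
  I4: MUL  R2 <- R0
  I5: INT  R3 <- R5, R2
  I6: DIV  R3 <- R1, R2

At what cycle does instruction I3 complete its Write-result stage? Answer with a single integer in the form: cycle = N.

I1  is:1  ro:2  ex:6  wr:7
I2  is:8  ro:9  ex:13  wr:14  — struct: MUL busy until I1 writes@7
I3  is:15  ro:16  ex:24  wr:25  — WAW R4: wait I2 write@14
I4  is:16  ro:17  ex:21  wr:22
I5  is:17  ro:23  ex:24  wr:25  — RAW R2: wait I4 write@22
I6  is:26  ro:27  ex:35  wr:36  — WAW R3: wait I5 write@25

cycle = 25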